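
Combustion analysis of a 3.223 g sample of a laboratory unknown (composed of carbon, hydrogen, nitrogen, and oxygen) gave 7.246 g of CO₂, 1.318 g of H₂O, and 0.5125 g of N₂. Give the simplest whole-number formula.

C9H8N2O2

mol C = 7.246 g CO₂ ÷ 44.009 g/mol = 0.16465 mol
mol H = 2 × 1.318 g H₂O ÷ 18.015 g/mol = 0.14632 mol
mol N = 2 × 0.5125 g N₂ ÷ 28.014 g/mol = 0.036589 mol
mass O = 3.223 − (1.9776 + 0.14749 + 0.51250) = 0.58542 g → mol O = 0.58542 ÷ 15.999 = 0.036591 mol
Divide by the smallest (0.036589 mol): C 4.500, H 3.999, N 1.000, O 1.000
Multiplying each by 2 gives whole numbers: C 9.00, H 8.00, N 2.00, O 2.00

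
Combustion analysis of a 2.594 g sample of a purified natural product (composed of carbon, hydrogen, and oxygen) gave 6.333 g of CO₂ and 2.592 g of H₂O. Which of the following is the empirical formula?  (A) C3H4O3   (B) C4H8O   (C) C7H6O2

mol C = 6.333 g CO₂ ÷ 44.009 g/mol = 0.14390 mol
mol H = 2 × 2.592 g H₂O ÷ 18.015 g/mol = 0.28776 mol
mass O = 2.594 − (1.7284 + 0.29006) = 0.57553 g → mol O = 0.57553 ÷ 15.999 = 0.035973 mol
Divide by the smallest (0.035973 mol): C 4.000, H 7.999, O 1.000

(B) C4H8O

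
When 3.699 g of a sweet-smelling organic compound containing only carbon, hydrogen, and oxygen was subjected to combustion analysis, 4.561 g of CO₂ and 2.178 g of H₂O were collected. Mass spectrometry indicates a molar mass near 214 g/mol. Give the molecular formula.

mol C = 4.561 g CO₂ ÷ 44.009 g/mol = 0.10364 mol
mol H = 2 × 2.178 g H₂O ÷ 18.015 g/mol = 0.24180 mol
mass O = 3.699 − (1.2448 + 0.24373) = 2.2105 g → mol O = 2.2105 ÷ 15.999 = 0.13816 mol
Divide by the smallest (0.10364 mol): C 1.000, H 2.333, O 1.333
Multiplying each by 3 gives whole numbers: C 3.00, H 7.00, O 4.00
Empirical formula: C3H7O4
Empirical-formula mass = 107.09 g/mol; 214 ÷ 107.09 ≈ 2, so the molecular formula is C6H14O8.

C6H14O8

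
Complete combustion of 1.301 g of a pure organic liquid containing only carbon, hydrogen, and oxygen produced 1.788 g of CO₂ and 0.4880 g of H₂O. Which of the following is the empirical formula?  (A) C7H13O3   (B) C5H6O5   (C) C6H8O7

mol C = 1.788 g CO₂ ÷ 44.009 g/mol = 0.040628 mol
mol H = 2 × 0.4880 g H₂O ÷ 18.015 g/mol = 0.054177 mol
mass O = 1.301 − (0.48798 + 0.054610) = 0.75841 g → mol O = 0.75841 ÷ 15.999 = 0.047403 mol
Divide by the smallest (0.040628 mol): C 1.000, H 1.333, O 1.167
Multiplying each by 6 gives whole numbers: C 6.00, H 8.00, O 7.00

(C) C6H8O7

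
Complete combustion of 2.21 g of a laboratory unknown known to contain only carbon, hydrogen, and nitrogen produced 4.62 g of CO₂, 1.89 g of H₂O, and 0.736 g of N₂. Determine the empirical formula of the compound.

C2H4N

mol C = 4.62 g CO₂ ÷ 44.009 g/mol = 0.1050 mol
mol H = 2 × 1.89 g H₂O ÷ 18.015 g/mol = 0.2098 mol
mol N = 2 × 0.736 g N₂ ÷ 28.014 g/mol = 0.05255 mol
Divide by the smallest (0.05255 mol): C 1.998, H 3.993, N 1.000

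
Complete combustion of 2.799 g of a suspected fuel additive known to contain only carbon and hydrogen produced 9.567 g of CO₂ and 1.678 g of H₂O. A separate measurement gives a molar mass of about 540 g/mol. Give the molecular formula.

mol C = 9.567 g CO₂ ÷ 44.009 g/mol = 0.21739 mol
mol H = 2 × 1.678 g H₂O ÷ 18.015 g/mol = 0.18629 mol
Divide by the smallest (0.18629 mol): C 1.167, H 1.000
Multiplying each by 6 gives whole numbers: C 7.00, H 6.00
Empirical formula: C7H6
Empirical-formula mass = 90.12 g/mol; 540 ÷ 90.12 ≈ 6, so the molecular formula is C42H36.

C42H36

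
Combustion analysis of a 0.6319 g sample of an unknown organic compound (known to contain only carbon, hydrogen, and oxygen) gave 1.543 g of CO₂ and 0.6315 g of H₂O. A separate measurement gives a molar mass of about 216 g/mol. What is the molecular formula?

C12H24O3

mol C = 1.543 g CO₂ ÷ 44.009 g/mol = 0.035061 mol
mol H = 2 × 0.6315 g H₂O ÷ 18.015 g/mol = 0.070108 mol
mass O = 0.6319 − (0.42112 + 0.070669) = 0.14011 g → mol O = 0.14011 ÷ 15.999 = 0.0087576 mol
Divide by the smallest (0.0087576 mol): C 4.003, H 8.005, O 1.000
Empirical formula: C4H8O
Empirical-formula mass = 72.11 g/mol; 216 ÷ 72.11 ≈ 3, so the molecular formula is C12H24O3.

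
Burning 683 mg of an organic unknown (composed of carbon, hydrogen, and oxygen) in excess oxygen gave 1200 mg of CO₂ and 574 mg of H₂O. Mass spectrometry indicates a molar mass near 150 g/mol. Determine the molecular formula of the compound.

mol C = 1.20 g CO₂ ÷ 44.009 g/mol = 0.02727 mol
mol H = 2 × 0.574 g H₂O ÷ 18.015 g/mol = 0.06372 mol
mass O = 0.683 − (0.3275 + 0.06423) = 0.2913 g → mol O = 0.2913 ÷ 15.999 = 0.01820 mol
Divide by the smallest (0.01820 mol): C 1.498, H 3.500, O 1.000
Multiplying each by 2 gives whole numbers: C 3.00, H 7.00, O 2.00
Empirical formula: C3H7O2
Empirical-formula mass = 75.09 g/mol; 150 ÷ 75.09 ≈ 2, so the molecular formula is C6H14O4.

C6H14O4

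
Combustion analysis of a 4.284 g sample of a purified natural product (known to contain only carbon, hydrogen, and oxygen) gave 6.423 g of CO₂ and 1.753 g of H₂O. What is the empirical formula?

mol C = 6.423 g CO₂ ÷ 44.009 g/mol = 0.14595 mol
mol H = 2 × 1.753 g H₂O ÷ 18.015 g/mol = 0.19462 mol
mass O = 4.284 − (1.7530 + 0.19617) = 2.3349 g → mol O = 2.3349 ÷ 15.999 = 0.14594 mol
Divide by the smallest (0.14594 mol): C 1.000, H 1.334, O 1.000
Multiplying each by 3 gives whole numbers: C 3.00, H 4.00, O 3.00

C3H4O3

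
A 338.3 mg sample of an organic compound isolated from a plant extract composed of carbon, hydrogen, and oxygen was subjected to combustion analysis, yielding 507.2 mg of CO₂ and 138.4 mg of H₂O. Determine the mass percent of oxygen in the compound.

54.50%

mol C = 0.5072 g CO₂ ÷ 44.009 g/mol = 0.011525 mol
mol H = 2 × 0.1384 g H₂O ÷ 18.015 g/mol = 0.015365 mol
mass O = 0.3383 − (0.13843 + 0.015488) = 0.18439 g → mol O = 0.18439 ÷ 15.999 = 0.011525 mol
mass % O = 0.18439 g ÷ 0.3383 g × 100%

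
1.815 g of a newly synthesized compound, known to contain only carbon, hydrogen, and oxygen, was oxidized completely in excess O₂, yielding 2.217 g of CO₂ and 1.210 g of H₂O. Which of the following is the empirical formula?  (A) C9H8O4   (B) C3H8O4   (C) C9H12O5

mol C = 2.217 g CO₂ ÷ 44.009 g/mol = 0.050376 mol
mol H = 2 × 1.210 g H₂O ÷ 18.015 g/mol = 0.13433 mol
mass O = 1.815 − (0.60507 + 0.13541) = 1.0745 g → mol O = 1.0745 ÷ 15.999 = 0.067162 mol
Divide by the smallest (0.050376 mol): C 1.000, H 2.667, O 1.333
Multiplying each by 3 gives whole numbers: C 3.00, H 8.00, O 4.00

(B) C3H8O4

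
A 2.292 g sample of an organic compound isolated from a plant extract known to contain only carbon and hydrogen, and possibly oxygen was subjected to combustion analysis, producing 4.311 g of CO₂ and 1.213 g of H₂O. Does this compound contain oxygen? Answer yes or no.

yes

mol C = 4.311 g CO₂ ÷ 44.009 g/mol = 0.097957 mol
mol H = 2 × 1.213 g H₂O ÷ 18.015 g/mol = 0.13467 mol
C and H account for only 1.3123 g of the 2.292 g sample; the remaining 0.97969 g must be oxygen.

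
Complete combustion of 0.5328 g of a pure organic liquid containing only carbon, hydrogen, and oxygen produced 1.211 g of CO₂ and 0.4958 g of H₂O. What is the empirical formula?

mol C = 1.211 g CO₂ ÷ 44.009 g/mol = 0.027517 mol
mol H = 2 × 0.4958 g H₂O ÷ 18.015 g/mol = 0.055043 mol
mass O = 0.5328 − (0.33051 + 0.055483) = 0.14681 g → mol O = 0.14681 ÷ 15.999 = 0.0091761 mol
Divide by the smallest (0.0091761 mol): C 2.999, H 5.999, O 1.000

C3H6O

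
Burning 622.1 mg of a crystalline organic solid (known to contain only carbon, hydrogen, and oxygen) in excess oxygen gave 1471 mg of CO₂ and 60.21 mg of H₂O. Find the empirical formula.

C5HO2

mol C = 1.471 g CO₂ ÷ 44.009 g/mol = 0.033425 mol
mol H = 2 × 0.06021 g H₂O ÷ 18.015 g/mol = 0.0066844 mol
mass O = 0.6221 − (0.40147 + 0.0067379) = 0.21389 g → mol O = 0.21389 ÷ 15.999 = 0.013369 mol
Divide by the smallest (0.0066844 mol): C 5.000, H 1.000, O 2.000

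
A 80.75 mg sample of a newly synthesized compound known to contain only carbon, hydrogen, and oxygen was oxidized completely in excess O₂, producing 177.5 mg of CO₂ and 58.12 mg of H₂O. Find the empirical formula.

C5H8O2

mol C = 0.1775 g CO₂ ÷ 44.009 g/mol = 0.0040333 mol
mol H = 2 × 0.05812 g H₂O ÷ 18.015 g/mol = 0.0064524 mol
mass O = 0.08075 − (0.048444 + 0.0065040) = 0.025802 g → mol O = 0.025802 ÷ 15.999 = 0.0016128 mol
Divide by the smallest (0.0016128 mol): C 2.501, H 4.001, O 1.000
Multiplying each by 2 gives whole numbers: C 5.00, H 8.00, O 2.00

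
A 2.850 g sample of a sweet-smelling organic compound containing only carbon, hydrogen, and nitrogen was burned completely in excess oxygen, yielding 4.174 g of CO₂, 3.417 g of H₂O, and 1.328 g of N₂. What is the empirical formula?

CH4N

mol C = 4.174 g CO₂ ÷ 44.009 g/mol = 0.094844 mol
mol H = 2 × 3.417 g H₂O ÷ 18.015 g/mol = 0.37935 mol
mol N = 2 × 1.328 g N₂ ÷ 28.014 g/mol = 0.094810 mol
Divide by the smallest (0.094810 mol): C 1.000, H 4.001, N 1.000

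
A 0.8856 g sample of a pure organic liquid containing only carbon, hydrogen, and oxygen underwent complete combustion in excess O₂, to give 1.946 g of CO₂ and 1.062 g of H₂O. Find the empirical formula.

C3H8O

mol C = 1.946 g CO₂ ÷ 44.009 g/mol = 0.044218 mol
mol H = 2 × 1.062 g H₂O ÷ 18.015 g/mol = 0.11790 mol
mass O = 0.8856 − (0.53111 + 0.11884) = 0.23565 g → mol O = 0.23565 ÷ 15.999 = 0.014729 mol
Divide by the smallest (0.014729 mol): C 3.002, H 8.005, O 1.000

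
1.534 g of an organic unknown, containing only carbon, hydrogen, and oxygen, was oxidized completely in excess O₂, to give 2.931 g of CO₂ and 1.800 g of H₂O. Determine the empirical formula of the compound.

mol C = 2.931 g CO₂ ÷ 44.009 g/mol = 0.066600 mol
mol H = 2 × 1.800 g H₂O ÷ 18.015 g/mol = 0.19983 mol
mass O = 1.534 − (0.79993 + 0.20143) = 0.53264 g → mol O = 0.53264 ÷ 15.999 = 0.033292 mol
Divide by the smallest (0.033292 mol): C 2.000, H 6.002, O 1.000

C2H6O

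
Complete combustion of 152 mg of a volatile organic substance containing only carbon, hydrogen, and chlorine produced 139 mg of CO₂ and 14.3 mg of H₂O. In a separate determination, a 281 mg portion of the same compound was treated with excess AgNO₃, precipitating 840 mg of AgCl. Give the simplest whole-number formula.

C2HCl2

mol C = 0.139 g CO₂ ÷ 44.009 g/mol = 0.003158 mol
mol H = 2 × 0.0143 g H₂O ÷ 18.015 g/mol = 0.001588 mol
From the AgCl data: mol Cl per gram of compound = (0.840 ÷ 143.318) ÷ 0.281 = 0.02086 mol/g, so in the 0.152 g combustion sample mol Cl = 0.003170 mol
Divide by the smallest (0.001588 mol): C 1.989, H 1.000, Cl 1.997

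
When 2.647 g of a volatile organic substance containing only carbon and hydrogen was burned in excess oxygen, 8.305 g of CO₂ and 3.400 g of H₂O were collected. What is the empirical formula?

CH2

mol C = 8.305 g CO₂ ÷ 44.009 g/mol = 0.18871 mol
mol H = 2 × 3.400 g H₂O ÷ 18.015 g/mol = 0.37746 mol
Divide by the smallest (0.18871 mol): C 1.000, H 2.000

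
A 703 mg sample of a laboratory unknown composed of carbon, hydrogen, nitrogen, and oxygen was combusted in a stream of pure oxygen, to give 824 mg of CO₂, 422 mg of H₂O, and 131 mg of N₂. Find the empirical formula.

mol C = 0.824 g CO₂ ÷ 44.009 g/mol = 0.01872 mol
mol H = 2 × 0.422 g H₂O ÷ 18.015 g/mol = 0.04685 mol
mol N = 2 × 0.131 g N₂ ÷ 28.014 g/mol = 0.009352 mol
mass O = 0.703 − (0.2249 + 0.04722 + 0.1310) = 0.2999 g → mol O = 0.2999 ÷ 15.999 = 0.01874 mol
Divide by the smallest (0.009352 mol): C 2.002, H 5.009, N 1.000, O 2.004

C2H5NO2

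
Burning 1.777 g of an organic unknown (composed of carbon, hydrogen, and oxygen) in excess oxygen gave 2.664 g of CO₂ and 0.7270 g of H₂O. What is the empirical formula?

mol C = 2.664 g CO₂ ÷ 44.009 g/mol = 0.060533 mol
mol H = 2 × 0.7270 g H₂O ÷ 18.015 g/mol = 0.080711 mol
mass O = 1.777 − (0.72706 + 0.081356) = 0.96858 g → mol O = 0.96858 ÷ 15.999 = 0.060540 mol
Divide by the smallest (0.060533 mol): C 1.000, H 1.333, O 1.000
Multiplying each by 3 gives whole numbers: C 3.00, H 4.00, O 3.00

C3H4O3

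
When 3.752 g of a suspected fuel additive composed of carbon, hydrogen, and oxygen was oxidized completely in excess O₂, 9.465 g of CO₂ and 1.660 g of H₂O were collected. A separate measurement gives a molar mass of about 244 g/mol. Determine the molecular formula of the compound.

C14H12O4

mol C = 9.465 g CO₂ ÷ 44.009 g/mol = 0.21507 mol
mol H = 2 × 1.660 g H₂O ÷ 18.015 g/mol = 0.18429 mol
mass O = 3.752 − (2.5832 + 0.18577) = 0.98303 g → mol O = 0.98303 ÷ 15.999 = 0.061443 mol
Divide by the smallest (0.061443 mol): C 3.500, H 2.999, O 1.000
Multiplying each by 2 gives whole numbers: C 7.00, H 6.00, O 2.00
Empirical formula: C7H6O2
Empirical-formula mass = 122.12 g/mol; 244 ÷ 122.12 ≈ 2, so the molecular formula is C14H12O4.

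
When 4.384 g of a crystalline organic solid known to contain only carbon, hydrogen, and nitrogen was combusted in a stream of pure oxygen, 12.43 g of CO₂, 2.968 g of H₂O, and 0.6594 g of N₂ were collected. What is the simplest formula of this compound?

mol C = 12.43 g CO₂ ÷ 44.009 g/mol = 0.28244 mol
mol H = 2 × 2.968 g H₂O ÷ 18.015 g/mol = 0.32950 mol
mol N = 2 × 0.6594 g N₂ ÷ 28.014 g/mol = 0.047076 mol
Divide by the smallest (0.047076 mol): C 6.000, H 6.999, N 1.000

C6H7N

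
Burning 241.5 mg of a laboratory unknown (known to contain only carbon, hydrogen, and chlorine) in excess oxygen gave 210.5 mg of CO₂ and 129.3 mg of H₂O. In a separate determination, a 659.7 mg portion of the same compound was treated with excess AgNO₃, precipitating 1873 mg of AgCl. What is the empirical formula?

CH3Cl

mol C = 0.2105 g CO₂ ÷ 44.009 g/mol = 0.0047831 mol
mol H = 2 × 0.1293 g H₂O ÷ 18.015 g/mol = 0.014355 mol
From the AgCl data: mol Cl per gram of compound = (1.873 ÷ 143.318) ÷ 0.6597 = 0.019810 mol/g, so in the 0.2415 g combustion sample mol Cl = 0.0047842 mol
Divide by the smallest (0.0047831 mol): C 1.000, H 3.001, Cl 1.000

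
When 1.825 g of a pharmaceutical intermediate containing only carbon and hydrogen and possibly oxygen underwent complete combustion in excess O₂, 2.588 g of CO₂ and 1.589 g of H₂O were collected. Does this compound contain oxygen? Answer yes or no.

yes

mol C = 2.588 g CO₂ ÷ 44.009 g/mol = 0.058806 mol
mol H = 2 × 1.589 g H₂O ÷ 18.015 g/mol = 0.17641 mol
C and H account for only 0.88414 g of the 1.825 g sample; the remaining 0.94086 g must be oxygen.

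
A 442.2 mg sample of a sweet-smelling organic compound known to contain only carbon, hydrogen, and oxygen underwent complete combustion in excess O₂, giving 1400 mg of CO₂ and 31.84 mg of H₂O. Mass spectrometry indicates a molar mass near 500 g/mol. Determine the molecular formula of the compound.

mol C = 1.400 g CO₂ ÷ 44.009 g/mol = 0.031812 mol
mol H = 2 × 0.03184 g H₂O ÷ 18.015 g/mol = 0.0035348 mol
mass O = 0.4422 − (0.38209 + 0.0035631) = 0.056547 g → mol O = 0.056547 ÷ 15.999 = 0.0035344 mol
Divide by the smallest (0.0035344 mol): C 9.001, H 1.000, O 1.000
Empirical formula: C9HO
Empirical-formula mass = 125.11 g/mol; 500 ÷ 125.11 ≈ 4, so the molecular formula is C36H4O4.

C36H4O4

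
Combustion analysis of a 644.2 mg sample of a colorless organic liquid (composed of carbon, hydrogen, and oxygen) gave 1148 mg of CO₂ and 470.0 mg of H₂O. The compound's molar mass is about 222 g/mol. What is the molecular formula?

C9H18O6

mol C = 1.148 g CO₂ ÷ 44.009 g/mol = 0.026086 mol
mol H = 2 × 0.4700 g H₂O ÷ 18.015 g/mol = 0.052179 mol
mass O = 0.6442 − (0.31331 + 0.052596) = 0.27829 g → mol O = 0.27829 ÷ 15.999 = 0.017394 mol
Divide by the smallest (0.017394 mol): C 1.500, H 3.000, O 1.000
Multiplying each by 2 gives whole numbers: C 3.00, H 6.00, O 2.00
Empirical formula: C3H6O2
Empirical-formula mass = 74.08 g/mol; 222 ÷ 74.08 ≈ 3, so the molecular formula is C9H18O6.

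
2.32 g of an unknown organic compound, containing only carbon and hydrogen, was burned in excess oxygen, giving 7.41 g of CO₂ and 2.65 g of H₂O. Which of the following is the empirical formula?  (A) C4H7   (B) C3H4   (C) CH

mol C = 7.41 g CO₂ ÷ 44.009 g/mol = 0.1684 mol
mol H = 2 × 2.65 g H₂O ÷ 18.015 g/mol = 0.2942 mol
Divide by the smallest (0.1684 mol): C 1.000, H 1.747
Multiplying each by 4 gives whole numbers: C 4.00, H 6.99

(A) C4H7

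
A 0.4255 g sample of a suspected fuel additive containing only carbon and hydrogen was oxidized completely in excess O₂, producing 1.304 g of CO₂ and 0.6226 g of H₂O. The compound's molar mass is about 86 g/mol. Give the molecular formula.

mol C = 1.304 g CO₂ ÷ 44.009 g/mol = 0.029630 mol
mol H = 2 × 0.6226 g H₂O ÷ 18.015 g/mol = 0.069120 mol
Divide by the smallest (0.029630 mol): C 1.000, H 2.333
Multiplying each by 3 gives whole numbers: C 3.00, H 7.00
Empirical formula: C3H7
Empirical-formula mass = 43.09 g/mol; 86 ÷ 43.09 ≈ 2, so the molecular formula is C6H14.

C6H14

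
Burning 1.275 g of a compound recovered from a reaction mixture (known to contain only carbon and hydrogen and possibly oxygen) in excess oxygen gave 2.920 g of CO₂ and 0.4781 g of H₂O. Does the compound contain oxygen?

yes

mol C = 2.920 g CO₂ ÷ 44.009 g/mol = 0.066350 mol
mol H = 2 × 0.4781 g H₂O ÷ 18.015 g/mol = 0.053078 mol
C and H account for only 0.85043 g of the 1.275 g sample; the remaining 0.42457 g must be oxygen.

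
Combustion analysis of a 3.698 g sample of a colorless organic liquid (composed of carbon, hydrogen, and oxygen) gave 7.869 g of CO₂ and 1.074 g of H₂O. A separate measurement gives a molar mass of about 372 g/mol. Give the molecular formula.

mol C = 7.869 g CO₂ ÷ 44.009 g/mol = 0.17880 mol
mol H = 2 × 1.074 g H₂O ÷ 18.015 g/mol = 0.11923 mol
mass O = 3.698 − (2.1476 + 0.12019) = 1.4302 g → mol O = 1.4302 ÷ 15.999 = 0.089393 mol
Divide by the smallest (0.089393 mol): C 2.000, H 1.334, O 1.000
Multiplying each by 3 gives whole numbers: C 6.00, H 4.00, O 3.00
Empirical formula: C6H4O3
Empirical-formula mass = 124.09 g/mol; 372 ÷ 124.09 ≈ 3, so the molecular formula is C18H12O9.

C18H12O9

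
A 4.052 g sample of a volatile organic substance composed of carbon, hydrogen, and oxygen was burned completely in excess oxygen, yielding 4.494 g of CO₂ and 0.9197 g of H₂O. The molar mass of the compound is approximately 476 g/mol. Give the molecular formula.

mol C = 4.494 g CO₂ ÷ 44.009 g/mol = 0.10212 mol
mol H = 2 × 0.9197 g H₂O ÷ 18.015 g/mol = 0.10210 mol
mass O = 4.052 − (1.2265 + 0.10292) = 2.7226 g → mol O = 2.7226 ÷ 15.999 = 0.17017 mol
Divide by the smallest (0.10210 mol): C 1.000, H 1.000, O 1.667
Multiplying each by 3 gives whole numbers: C 3.00, H 3.00, O 5.00
Empirical formula: C3H3O5
Empirical-formula mass = 119.05 g/mol; 476 ÷ 119.05 ≈ 4, so the molecular formula is C12H12O20.

C12H12O20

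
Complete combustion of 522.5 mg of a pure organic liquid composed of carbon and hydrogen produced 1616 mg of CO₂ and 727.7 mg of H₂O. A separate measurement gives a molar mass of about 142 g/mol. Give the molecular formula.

mol C = 1.616 g CO₂ ÷ 44.009 g/mol = 0.036720 mol
mol H = 2 × 0.7277 g H₂O ÷ 18.015 g/mol = 0.080788 mol
Divide by the smallest (0.036720 mol): C 1.000, H 2.200
Multiplying each by 5 gives whole numbers: C 5.00, H 11.00
Empirical formula: C5H11
Empirical-formula mass = 71.14 g/mol; 142 ÷ 71.14 ≈ 2, so the molecular formula is C10H22.

C10H22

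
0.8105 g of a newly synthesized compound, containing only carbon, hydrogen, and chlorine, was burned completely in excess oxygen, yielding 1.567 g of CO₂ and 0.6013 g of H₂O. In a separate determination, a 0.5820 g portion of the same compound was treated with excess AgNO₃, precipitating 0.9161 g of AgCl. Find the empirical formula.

mol C = 1.567 g CO₂ ÷ 44.009 g/mol = 0.035606 mol
mol H = 2 × 0.6013 g H₂O ÷ 18.015 g/mol = 0.066755 mol
From the AgCl data: mol Cl per gram of compound = (0.9161 ÷ 143.318) ÷ 0.5820 = 0.010983 mol/g, so in the 0.8105 g combustion sample mol Cl = 0.0089017 mol
Divide by the smallest (0.0089017 mol): C 4.000, H 7.499, Cl 1.000
Multiplying each by 2 gives whole numbers: C 8.00, H 15.00, Cl 2.00

C8H15Cl2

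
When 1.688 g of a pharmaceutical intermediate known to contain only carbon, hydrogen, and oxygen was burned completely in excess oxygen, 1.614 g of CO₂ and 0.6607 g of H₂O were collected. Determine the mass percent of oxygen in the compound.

69.52%

mol C = 1.614 g CO₂ ÷ 44.009 g/mol = 0.036674 mol
mol H = 2 × 0.6607 g H₂O ÷ 18.015 g/mol = 0.073350 mol
mass O = 1.688 − (0.44050 + 0.073937) = 1.1736 g → mol O = 1.1736 ÷ 15.999 = 0.073353 mol
mass % O = 1.1736 g ÷ 1.688 g × 100%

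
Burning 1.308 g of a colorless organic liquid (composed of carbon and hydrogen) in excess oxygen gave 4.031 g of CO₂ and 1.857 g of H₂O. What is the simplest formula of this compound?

C4H9

mol C = 4.031 g CO₂ ÷ 44.009 g/mol = 0.091595 mol
mol H = 2 × 1.857 g H₂O ÷ 18.015 g/mol = 0.20616 mol
Divide by the smallest (0.091595 mol): C 1.000, H 2.251
Multiplying each by 4 gives whole numbers: C 4.00, H 9.00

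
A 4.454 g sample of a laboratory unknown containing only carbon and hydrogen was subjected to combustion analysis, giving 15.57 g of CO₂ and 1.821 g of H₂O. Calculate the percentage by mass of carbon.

95.41%

mol C = 15.57 g CO₂ ÷ 44.009 g/mol = 0.35379 mol
mol H = 2 × 1.821 g H₂O ÷ 18.015 g/mol = 0.20216 mol
mass % C = 4.2494 g ÷ 4.454 g × 100%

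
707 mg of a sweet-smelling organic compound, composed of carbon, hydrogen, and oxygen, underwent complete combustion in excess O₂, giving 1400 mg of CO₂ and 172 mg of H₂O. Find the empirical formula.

mol C = 1.40 g CO₂ ÷ 44.009 g/mol = 0.03181 mol
mol H = 2 × 0.172 g H₂O ÷ 18.015 g/mol = 0.01910 mol
mass O = 0.707 − (0.3821 + 0.01925) = 0.3057 g → mol O = 0.3057 ÷ 15.999 = 0.01911 mol
Divide by the smallest (0.01910 mol): C 1.666, H 1.000, O 1.001
Multiplying each by 3 gives whole numbers: C 5.00, H 3.00, O 3.00

C5H3O3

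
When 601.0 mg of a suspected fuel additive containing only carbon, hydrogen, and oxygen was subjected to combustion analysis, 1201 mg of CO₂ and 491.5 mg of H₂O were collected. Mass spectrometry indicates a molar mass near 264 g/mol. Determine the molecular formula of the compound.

C12H24O6

mol C = 1.201 g CO₂ ÷ 44.009 g/mol = 0.027290 mol
mol H = 2 × 0.4915 g H₂O ÷ 18.015 g/mol = 0.054566 mol
mass O = 0.6010 − (0.32778 + 0.055002) = 0.21822 g → mol O = 0.21822 ÷ 15.999 = 0.013640 mol
Divide by the smallest (0.013640 mol): C 2.001, H 4.001, O 1.000
Empirical formula: C2H4O
Empirical-formula mass = 44.05 g/mol; 264 ÷ 44.05 ≈ 6, so the molecular formula is C12H24O6.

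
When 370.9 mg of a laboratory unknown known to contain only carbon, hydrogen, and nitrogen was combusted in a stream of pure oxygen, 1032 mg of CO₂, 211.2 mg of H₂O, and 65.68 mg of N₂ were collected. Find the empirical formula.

mol C = 1.032 g CO₂ ÷ 44.009 g/mol = 0.023450 mol
mol H = 2 × 0.2112 g H₂O ÷ 18.015 g/mol = 0.023447 mol
mol N = 2 × 0.06568 g N₂ ÷ 28.014 g/mol = 0.0046891 mol
Divide by the smallest (0.0046891 mol): C 5.001, H 5.000, N 1.000

C5H5N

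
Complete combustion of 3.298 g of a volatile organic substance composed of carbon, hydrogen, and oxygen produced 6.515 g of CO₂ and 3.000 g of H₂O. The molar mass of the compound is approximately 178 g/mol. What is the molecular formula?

mol C = 6.515 g CO₂ ÷ 44.009 g/mol = 0.14804 mol
mol H = 2 × 3.000 g H₂O ÷ 18.015 g/mol = 0.33306 mol
mass O = 3.298 − (1.7781 + 0.33572) = 1.1842 g → mol O = 1.1842 ÷ 15.999 = 0.074017 mol
Divide by the smallest (0.074017 mol): C 2.000, H 4.500, O 1.000
Multiplying each by 2 gives whole numbers: C 4.00, H 9.00, O 2.00
Empirical formula: C4H9O2
Empirical-formula mass = 89.11 g/mol; 178 ÷ 89.11 ≈ 2, so the molecular formula is C8H18O4.

C8H18O4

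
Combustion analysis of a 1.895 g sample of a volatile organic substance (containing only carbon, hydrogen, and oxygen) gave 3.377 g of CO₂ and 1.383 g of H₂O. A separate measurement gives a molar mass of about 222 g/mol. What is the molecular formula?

mol C = 3.377 g CO₂ ÷ 44.009 g/mol = 0.076734 mol
mol H = 2 × 1.383 g H₂O ÷ 18.015 g/mol = 0.15354 mol
mass O = 1.895 − (0.92166 + 0.15477) = 0.81858 g → mol O = 0.81858 ÷ 15.999 = 0.051164 mol
Divide by the smallest (0.051164 mol): C 1.500, H 3.001, O 1.000
Multiplying each by 2 gives whole numbers: C 3.00, H 6.00, O 2.00
Empirical formula: C3H6O2
Empirical-formula mass = 74.08 g/mol; 222 ÷ 74.08 ≈ 3, so the molecular formula is C9H18O6.

C9H18O6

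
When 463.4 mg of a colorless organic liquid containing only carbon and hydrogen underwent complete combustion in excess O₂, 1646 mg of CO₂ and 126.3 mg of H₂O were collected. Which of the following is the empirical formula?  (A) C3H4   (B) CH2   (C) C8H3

mol C = 1.646 g CO₂ ÷ 44.009 g/mol = 0.037401 mol
mol H = 2 × 0.1263 g H₂O ÷ 18.015 g/mol = 0.014022 mol
Divide by the smallest (0.014022 mol): C 2.667, H 1.000
Multiplying each by 3 gives whole numbers: C 8.00, H 3.00

(C) C8H3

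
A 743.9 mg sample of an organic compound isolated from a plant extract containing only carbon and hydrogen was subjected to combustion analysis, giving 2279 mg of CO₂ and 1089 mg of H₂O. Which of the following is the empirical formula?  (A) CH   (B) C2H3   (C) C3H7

(C) C3H7

mol C = 2.279 g CO₂ ÷ 44.009 g/mol = 0.051785 mol
mol H = 2 × 1.089 g H₂O ÷ 18.015 g/mol = 0.12090 mol
Divide by the smallest (0.051785 mol): C 1.000, H 2.335
Multiplying each by 3 gives whole numbers: C 3.00, H 7.00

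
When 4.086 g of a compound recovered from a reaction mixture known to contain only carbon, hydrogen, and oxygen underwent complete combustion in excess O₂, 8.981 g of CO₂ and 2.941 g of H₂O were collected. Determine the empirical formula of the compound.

mol C = 8.981 g CO₂ ÷ 44.009 g/mol = 0.20407 mol
mol H = 2 × 2.941 g H₂O ÷ 18.015 g/mol = 0.32651 mol
mass O = 4.086 − (2.4511 + 0.32912) = 1.3058 g → mol O = 1.3058 ÷ 15.999 = 0.081616 mol
Divide by the smallest (0.081616 mol): C 2.500, H 4.001, O 1.000
Multiplying each by 2 gives whole numbers: C 5.00, H 8.00, O 2.00

C5H8O2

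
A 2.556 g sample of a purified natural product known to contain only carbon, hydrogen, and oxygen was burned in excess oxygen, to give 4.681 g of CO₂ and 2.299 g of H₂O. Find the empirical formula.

C5H12O3

mol C = 4.681 g CO₂ ÷ 44.009 g/mol = 0.10636 mol
mol H = 2 × 2.299 g H₂O ÷ 18.015 g/mol = 0.25523 mol
mass O = 2.556 − (1.2775 + 0.25727) = 1.0212 g → mol O = 1.0212 ÷ 15.999 = 0.063828 mol
Divide by the smallest (0.063828 mol): C 1.666, H 3.999, O 1.000
Multiplying each by 3 gives whole numbers: C 5.00, H 12.00, O 3.00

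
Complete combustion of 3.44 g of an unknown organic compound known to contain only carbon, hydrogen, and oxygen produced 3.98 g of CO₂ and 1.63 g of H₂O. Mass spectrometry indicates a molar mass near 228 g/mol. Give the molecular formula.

mol C = 3.98 g CO₂ ÷ 44.009 g/mol = 0.09044 mol
mol H = 2 × 1.63 g H₂O ÷ 18.015 g/mol = 0.1810 mol
mass O = 3.44 − (1.086 + 0.1824) = 2.171 g → mol O = 2.171 ÷ 15.999 = 0.1357 mol
Divide by the smallest (0.09044 mol): C 1.000, H 2.001, O 1.501
Multiplying each by 2 gives whole numbers: C 2.00, H 4.00, O 3.00
Empirical formula: C2H4O3
Empirical-formula mass = 76.05 g/mol; 228 ÷ 76.05 ≈ 3, so the molecular formula is C6H12O9.

C6H12O9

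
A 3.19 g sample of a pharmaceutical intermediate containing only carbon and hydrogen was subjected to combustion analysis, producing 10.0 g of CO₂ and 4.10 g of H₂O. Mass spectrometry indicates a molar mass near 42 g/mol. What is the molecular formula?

C3H6

mol C = 10.0 g CO₂ ÷ 44.009 g/mol = 0.2272 mol
mol H = 2 × 4.10 g H₂O ÷ 18.015 g/mol = 0.4552 mol
Divide by the smallest (0.2272 mol): C 1.000, H 2.003
Empirical formula: CH2
Empirical-formula mass = 14.03 g/mol; 42 ÷ 14.03 ≈ 3, so the molecular formula is C3H6.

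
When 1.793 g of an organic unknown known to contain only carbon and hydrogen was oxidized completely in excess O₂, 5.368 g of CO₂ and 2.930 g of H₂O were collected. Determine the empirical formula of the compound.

mol C = 5.368 g CO₂ ÷ 44.009 g/mol = 0.12198 mol
mol H = 2 × 2.930 g H₂O ÷ 18.015 g/mol = 0.32528 mol
Divide by the smallest (0.12198 mol): C 1.000, H 2.667
Multiplying each by 3 gives whole numbers: C 3.00, H 8.00

C3H8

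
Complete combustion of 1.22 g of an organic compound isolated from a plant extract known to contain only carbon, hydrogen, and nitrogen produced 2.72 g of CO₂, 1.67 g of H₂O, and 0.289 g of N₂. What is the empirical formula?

C3H9N

mol C = 2.72 g CO₂ ÷ 44.009 g/mol = 0.06181 mol
mol H = 2 × 1.67 g H₂O ÷ 18.015 g/mol = 0.1854 mol
mol N = 2 × 0.289 g N₂ ÷ 28.014 g/mol = 0.02063 mol
Divide by the smallest (0.02063 mol): C 2.996, H 8.986, N 1.000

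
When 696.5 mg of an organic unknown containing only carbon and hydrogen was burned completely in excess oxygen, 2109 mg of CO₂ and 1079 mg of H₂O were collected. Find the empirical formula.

C2H5

mol C = 2.109 g CO₂ ÷ 44.009 g/mol = 0.047922 mol
mol H = 2 × 1.079 g H₂O ÷ 18.015 g/mol = 0.11979 mol
Divide by the smallest (0.047922 mol): C 1.000, H 2.500
Multiplying each by 2 gives whole numbers: C 2.00, H 5.00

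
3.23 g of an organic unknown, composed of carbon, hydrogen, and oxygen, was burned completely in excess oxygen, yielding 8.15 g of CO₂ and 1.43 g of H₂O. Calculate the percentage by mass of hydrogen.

mol C = 8.15 g CO₂ ÷ 44.009 g/mol = 0.1852 mol
mol H = 2 × 1.43 g H₂O ÷ 18.015 g/mol = 0.1588 mol
mass O = 3.23 − (2.224 + 0.1600) = 0.8457 g → mol O = 0.8457 ÷ 15.999 = 0.05286 mol
mass % H = 0.1600 g ÷ 3.23 g × 100%

5.0%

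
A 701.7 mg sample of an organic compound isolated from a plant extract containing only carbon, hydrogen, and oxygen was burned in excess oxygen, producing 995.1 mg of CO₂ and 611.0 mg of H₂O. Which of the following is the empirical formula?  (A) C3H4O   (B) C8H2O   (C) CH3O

(C) CH3O

mol C = 0.9951 g CO₂ ÷ 44.009 g/mol = 0.022611 mol
mol H = 2 × 0.6110 g H₂O ÷ 18.015 g/mol = 0.067832 mol
mass O = 0.7017 − (0.27158 + 0.068375) = 0.36174 g → mol O = 0.36174 ÷ 15.999 = 0.022610 mol
Divide by the smallest (0.022610 mol): C 1.000, H 3.000, O 1.000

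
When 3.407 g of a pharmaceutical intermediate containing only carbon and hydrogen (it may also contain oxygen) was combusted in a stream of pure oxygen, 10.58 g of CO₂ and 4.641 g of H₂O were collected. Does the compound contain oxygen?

no

mol C = 10.58 g CO₂ ÷ 44.009 g/mol = 0.24041 mol
mol H = 2 × 4.641 g H₂O ÷ 18.015 g/mol = 0.51524 mol
C and H together account for 3.4069 g — essentially the entire 3.407 g sample — so the compound contains no oxygen.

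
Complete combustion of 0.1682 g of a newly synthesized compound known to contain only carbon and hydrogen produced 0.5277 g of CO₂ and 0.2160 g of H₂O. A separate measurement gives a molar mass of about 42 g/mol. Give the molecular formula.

mol C = 0.5277 g CO₂ ÷ 44.009 g/mol = 0.011991 mol
mol H = 2 × 0.2160 g H₂O ÷ 18.015 g/mol = 0.023980 mol
Divide by the smallest (0.011991 mol): C 1.000, H 2.000
Empirical formula: CH2
Empirical-formula mass = 14.03 g/mol; 42 ÷ 14.03 ≈ 3, so the molecular formula is C3H6.

C3H6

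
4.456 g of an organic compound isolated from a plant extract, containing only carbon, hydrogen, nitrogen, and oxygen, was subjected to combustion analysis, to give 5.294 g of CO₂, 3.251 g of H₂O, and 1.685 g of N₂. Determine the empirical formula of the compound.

C2H6N2O

mol C = 5.294 g CO₂ ÷ 44.009 g/mol = 0.12029 mol
mol H = 2 × 3.251 g H₂O ÷ 18.015 g/mol = 0.36092 mol
mol N = 2 × 1.685 g N₂ ÷ 28.014 g/mol = 0.12030 mol
mass O = 4.456 − (1.4448 + 0.36381 + 1.6850) = 0.96235 g → mol O = 0.96235 ÷ 15.999 = 0.060150 mol
Divide by the smallest (0.060150 mol): C 2.000, H 6.000, N 2.000, O 1.000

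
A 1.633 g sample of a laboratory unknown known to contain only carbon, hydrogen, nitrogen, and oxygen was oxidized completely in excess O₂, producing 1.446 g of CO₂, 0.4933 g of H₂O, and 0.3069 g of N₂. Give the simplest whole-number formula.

C3H5N2O5

mol C = 1.446 g CO₂ ÷ 44.009 g/mol = 0.032857 mol
mol H = 2 × 0.4933 g H₂O ÷ 18.015 g/mol = 0.054765 mol
mol N = 2 × 0.3069 g N₂ ÷ 28.014 g/mol = 0.021910 mol
mass O = 1.633 − (0.39464 + 0.055204 + 0.30690) = 0.87625 g → mol O = 0.87625 ÷ 15.999 = 0.054769 mol
Divide by the smallest (0.021910 mol): C 1.500, H 2.500, N 1.000, O 2.500
Multiplying each by 2 gives whole numbers: C 3.00, H 5.00, N 2.00, O 5.00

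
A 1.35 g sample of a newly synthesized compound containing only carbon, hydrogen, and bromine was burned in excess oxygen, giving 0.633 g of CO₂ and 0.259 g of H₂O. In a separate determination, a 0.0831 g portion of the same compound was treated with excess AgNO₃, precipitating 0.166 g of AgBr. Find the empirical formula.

CH2Br

mol C = 0.633 g CO₂ ÷ 44.009 g/mol = 0.01438 mol
mol H = 2 × 0.259 g H₂O ÷ 18.015 g/mol = 0.02875 mol
From the AgBr data: mol Br per gram of compound = (0.166 ÷ 187.772) ÷ 0.0831 = 0.01064 mol/g, so in the 1.35 g combustion sample mol Br = 0.01436 mol
Divide by the smallest (0.01436 mol): C 1.002, H 2.002, Br 1.000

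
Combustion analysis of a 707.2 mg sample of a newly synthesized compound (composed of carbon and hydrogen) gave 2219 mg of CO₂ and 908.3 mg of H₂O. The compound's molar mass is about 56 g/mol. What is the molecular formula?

C4H8

mol C = 2.219 g CO₂ ÷ 44.009 g/mol = 0.050422 mol
mol H = 2 × 0.9083 g H₂O ÷ 18.015 g/mol = 0.10084 mol
Divide by the smallest (0.050422 mol): C 1.000, H 2.000
Empirical formula: CH2
Empirical-formula mass = 14.03 g/mol; 56 ÷ 14.03 ≈ 4, so the molecular formula is C4H8.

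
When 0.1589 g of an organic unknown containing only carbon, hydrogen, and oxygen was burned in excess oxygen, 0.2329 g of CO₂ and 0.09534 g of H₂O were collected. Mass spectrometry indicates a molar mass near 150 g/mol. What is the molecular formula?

C5H10O5

mol C = 0.2329 g CO₂ ÷ 44.009 g/mol = 0.0052921 mol
mol H = 2 × 0.09534 g H₂O ÷ 18.015 g/mol = 0.010585 mol
mass O = 0.1589 − (0.063563 + 0.010669) = 0.084667 g → mol O = 0.084667 ÷ 15.999 = 0.0052920 mol
Divide by the smallest (0.0052920 mol): C 1.000, H 2.000, O 1.000
Empirical formula: CH2O
Empirical-formula mass = 30.03 g/mol; 150 ÷ 30.03 ≈ 5, so the molecular formula is C5H10O5.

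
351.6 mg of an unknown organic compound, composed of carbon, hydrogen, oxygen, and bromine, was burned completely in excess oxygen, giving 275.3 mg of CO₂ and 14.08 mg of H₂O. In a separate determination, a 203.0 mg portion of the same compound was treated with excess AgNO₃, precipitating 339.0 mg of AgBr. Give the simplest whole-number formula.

mol C = 0.2753 g CO₂ ÷ 44.009 g/mol = 0.0062555 mol
mol H = 2 × 0.01408 g H₂O ÷ 18.015 g/mol = 0.0015631 mol
From the AgBr data: mol Br per gram of compound = (0.3390 ÷ 187.772) ÷ 0.2030 = 0.0088935 mol/g, so in the 0.3516 g combustion sample mol Br = 0.0031270 mol
mass O = 0.3516 − (0.075135 + 0.0015756 + 0.24986) = 0.025033 g → mol O = 0.025033 ÷ 15.999 = 0.0015646 mol
Divide by the smallest (0.0015631 mol): C 4.002, H 1.000, Br 2.000, O 1.001

C4HBr2O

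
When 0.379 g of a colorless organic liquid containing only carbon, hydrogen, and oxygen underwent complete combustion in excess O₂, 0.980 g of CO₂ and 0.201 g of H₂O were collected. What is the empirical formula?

mol C = 0.980 g CO₂ ÷ 44.009 g/mol = 0.02227 mol
mol H = 2 × 0.201 g H₂O ÷ 18.015 g/mol = 0.02231 mol
mass O = 0.379 − (0.2675 + 0.02249) = 0.08904 g → mol O = 0.08904 ÷ 15.999 = 0.005566 mol
Divide by the smallest (0.005566 mol): C 4.001, H 4.009, O 1.000

C4H4O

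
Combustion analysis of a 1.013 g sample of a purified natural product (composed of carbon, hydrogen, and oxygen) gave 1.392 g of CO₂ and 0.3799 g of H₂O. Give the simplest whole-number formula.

C6H8O7

mol C = 1.392 g CO₂ ÷ 44.009 g/mol = 0.031630 mol
mol H = 2 × 0.3799 g H₂O ÷ 18.015 g/mol = 0.042176 mol
mass O = 1.013 − (0.37991 + 0.042513) = 0.59058 g → mol O = 0.59058 ÷ 15.999 = 0.036914 mol
Divide by the smallest (0.031630 mol): C 1.000, H 1.333, O 1.167
Multiplying each by 6 gives whole numbers: C 6.00, H 8.00, O 7.00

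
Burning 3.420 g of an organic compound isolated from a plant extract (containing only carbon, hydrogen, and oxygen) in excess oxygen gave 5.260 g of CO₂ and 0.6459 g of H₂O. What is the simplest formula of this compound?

C5H3O5

mol C = 5.260 g CO₂ ÷ 44.009 g/mol = 0.11952 mol
mol H = 2 × 0.6459 g H₂O ÷ 18.015 g/mol = 0.071707 mol
mass O = 3.420 − (1.4356 + 0.072281) = 1.9122 g → mol O = 1.9122 ÷ 15.999 = 0.11952 mol
Divide by the smallest (0.071707 mol): C 1.667, H 1.000, O 1.667
Multiplying each by 3 gives whole numbers: C 5.00, H 3.00, O 5.00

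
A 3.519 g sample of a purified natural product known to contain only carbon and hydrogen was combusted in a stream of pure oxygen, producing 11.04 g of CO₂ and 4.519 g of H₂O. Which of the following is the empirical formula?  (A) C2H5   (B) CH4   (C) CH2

(C) CH2

mol C = 11.04 g CO₂ ÷ 44.009 g/mol = 0.25086 mol
mol H = 2 × 4.519 g H₂O ÷ 18.015 g/mol = 0.50169 mol
Divide by the smallest (0.25086 mol): C 1.000, H 2.000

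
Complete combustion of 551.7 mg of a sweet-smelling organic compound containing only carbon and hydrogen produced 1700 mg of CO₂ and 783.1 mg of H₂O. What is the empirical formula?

C4H9

mol C = 1.700 g CO₂ ÷ 44.009 g/mol = 0.038628 mol
mol H = 2 × 0.7831 g H₂O ÷ 18.015 g/mol = 0.086939 mol
Divide by the smallest (0.038628 mol): C 1.000, H 2.251
Multiplying each by 4 gives whole numbers: C 4.00, H 9.00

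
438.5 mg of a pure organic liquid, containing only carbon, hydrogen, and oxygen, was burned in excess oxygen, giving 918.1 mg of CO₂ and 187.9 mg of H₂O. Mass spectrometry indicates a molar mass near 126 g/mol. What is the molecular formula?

C6H6O3

mol C = 0.9181 g CO₂ ÷ 44.009 g/mol = 0.020862 mol
mol H = 2 × 0.1879 g H₂O ÷ 18.015 g/mol = 0.020860 mol
mass O = 0.4385 − (0.25057 + 0.021027) = 0.16690 g → mol O = 0.16690 ÷ 15.999 = 0.010432 mol
Divide by the smallest (0.010432 mol): C 2.000, H 2.000, O 1.000
Empirical formula: C2H2O
Empirical-formula mass = 42.04 g/mol; 126 ÷ 42.04 ≈ 3, so the molecular formula is C6H6O3.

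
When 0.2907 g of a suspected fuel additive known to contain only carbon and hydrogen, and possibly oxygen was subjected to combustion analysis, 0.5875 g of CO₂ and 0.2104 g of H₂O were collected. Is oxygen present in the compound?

mol C = 0.5875 g CO₂ ÷ 44.009 g/mol = 0.013350 mol
mol H = 2 × 0.2104 g H₂O ÷ 18.015 g/mol = 0.023358 mol
C and H account for only 0.18389 g of the 0.2907 g sample; the remaining 0.10681 g must be oxygen.

yes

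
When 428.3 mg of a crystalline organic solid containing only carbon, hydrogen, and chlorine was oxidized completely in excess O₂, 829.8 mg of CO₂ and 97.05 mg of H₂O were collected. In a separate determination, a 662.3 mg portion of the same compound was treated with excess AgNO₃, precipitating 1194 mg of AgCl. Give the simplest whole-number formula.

C7H4Cl2

mol C = 0.8298 g CO₂ ÷ 44.009 g/mol = 0.018855 mol
mol H = 2 × 0.09705 g H₂O ÷ 18.015 g/mol = 0.010774 mol
From the AgCl data: mol Cl per gram of compound = (1.194 ÷ 143.318) ÷ 0.6623 = 0.012579 mol/g, so in the 0.4283 g combustion sample mol Cl = 0.0053876 mol
Divide by the smallest (0.0053876 mol): C 3.500, H 2.000, Cl 1.000
Multiplying each by 2 gives whole numbers: C 7.00, H 4.00, Cl 2.00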